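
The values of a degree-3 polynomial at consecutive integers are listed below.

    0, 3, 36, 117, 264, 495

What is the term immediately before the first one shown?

9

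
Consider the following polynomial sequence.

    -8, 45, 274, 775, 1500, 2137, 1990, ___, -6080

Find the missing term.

Using the first 7 terms:
53  229  501  725  637  -147
176  272  224  -88  -784
96  -48  -312  -696
-144  -264  -384
-120  -120
Constant fifth difference = -120.
Extend forward: -384 − 120 = -504;  -696 − 504 = -1200;  -784 − 1200 = -1984;  -147 − 1984 = -2131;  1990 − 2131 = -141

-141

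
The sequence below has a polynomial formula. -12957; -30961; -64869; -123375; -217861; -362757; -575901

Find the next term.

-18004, -33908, -58506, -94486, -144896, -213144
-15904, -24598, -35980, -50410, -68248
-8694, -11382, -14430, -17838
-2688, -3048, -3408
-360, -360
The fifth differences are constant (-360).
-3408 − 360 = -3768;  -17838 − 3768 = -21606;  -68248 − 21606 = -89854;  -213144 − 89854 = -302998;  -575901 − 302998 = -878899

-878899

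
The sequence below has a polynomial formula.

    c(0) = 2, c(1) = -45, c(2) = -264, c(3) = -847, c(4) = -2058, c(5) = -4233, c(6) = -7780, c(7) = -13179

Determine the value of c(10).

First differences: -47  -219  -583  -1211  -2175  -3547  -5399
Second differences: -172  -364  -628  -964  -1372  -1852
Third differences: -192  -264  -336  -408  -480
Fourth differences: -72  -72  -72  -72
Fourth differences constant at -72.
-480 − 72 = -552;  -1852 − 552 = -2404;  -5399 − 2404 = -7803;  -13179 − 7803 = -20982
-552 − 72 = -624;  -2404 − 624 = -3028;  -7803 − 3028 = -10831;  -20982 − 10831 = -31813
-624 − 72 = -696;  -3028 − 696 = -3724;  -10831 − 3724 = -14555;  -31813 − 14555 = -46368

-46368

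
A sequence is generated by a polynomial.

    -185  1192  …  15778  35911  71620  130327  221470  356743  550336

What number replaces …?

5575

Using the last 7 terms:
D1: 20133, 35709, 58707, 91143, 135273, 193593
D2: 15576, 22998, 32436, 44130, 58320
D3: 7422, 9438, 11694, 14190
D4: 2016, 2256, 2496
D5: 240, 240
Constant fifth difference = 240.
Extend backward: 2016 − 240 = 1776;  7422 − 1776 = 5646;  15576 − 5646 = 9930;  20133 − 9930 = 10203;  15778 − 10203 = 5575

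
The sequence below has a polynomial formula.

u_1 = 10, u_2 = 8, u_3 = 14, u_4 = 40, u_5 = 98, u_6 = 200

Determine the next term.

-2 , 6 , 26 , 58 , 102
8 , 20 , 32 , 44
12 , 12 , 12
Third differences constant at 12.
44 + 12 = 56;  102 + 56 = 158;  200 + 158 = 358

358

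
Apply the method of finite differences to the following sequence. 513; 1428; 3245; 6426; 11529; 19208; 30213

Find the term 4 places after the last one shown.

125853

D1: 915  1817  3181  5103  7679  11005
D2: 902  1364  1922  2576  3326
D3: 462  558  654  750
D4: 96  96  96
Fourth differences constant at 96.
750 + 96 = 846;  3326 + 846 = 4172;  11005 + 4172 = 15177;  30213 + 15177 = 45390
846 + 96 = 942;  4172 + 942 = 5114;  15177 + 5114 = 20291;  45390 + 20291 = 65681
942 + 96 = 1038;  5114 + 1038 = 6152;  20291 + 6152 = 26443;  65681 + 26443 = 92124
1038 + 96 = 1134;  6152 + 1134 = 7286;  26443 + 7286 = 33729;  92124 + 33729 = 125853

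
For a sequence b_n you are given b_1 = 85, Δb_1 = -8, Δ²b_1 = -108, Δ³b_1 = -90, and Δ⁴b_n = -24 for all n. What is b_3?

Build the table forward from the leading diagonal:
Fourth differences: -24, -24, -24
Third differences: -90, -114, -138
Second differences: -108, -198, -312
First differences: -8, -116, -314
b: 85, 77, -39

-39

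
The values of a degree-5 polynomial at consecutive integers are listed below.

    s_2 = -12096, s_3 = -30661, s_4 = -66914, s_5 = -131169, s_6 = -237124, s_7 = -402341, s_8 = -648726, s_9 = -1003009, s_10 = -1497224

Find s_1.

-3809

First differences: -18565, -36253, -64255, -105955, -165217, -246385, -354283, -494215
Second differences: -17688, -28002, -41700, -59262, -81168, -107898, -139932
Third differences: -10314, -13698, -17562, -21906, -26730, -32034
Fourth differences: -3384, -3864, -4344, -4824, -5304
Fifth differences: -480, -480, -480, -480
The fifth differences are constant at -480.
Work back: -3384 + 480 = -2904;  -10314 + 2904 = -7410;  -17688 + 7410 = -10278;  -18565 + 10278 = -8287;  -12096 + 8287 = -3809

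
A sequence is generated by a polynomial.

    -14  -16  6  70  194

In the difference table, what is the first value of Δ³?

First differences: -2, 22, 64, 124
Second differences: 24, 42, 60
Third differences: 18, 18

18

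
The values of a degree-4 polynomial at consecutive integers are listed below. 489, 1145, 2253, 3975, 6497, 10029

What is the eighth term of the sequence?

656, 1108, 1722, 2522, 3532
452, 614, 800, 1010
162, 186, 210
24, 24
Fourth differences constant at 24.
210 + 24 = 234;  1010 + 234 = 1244;  3532 + 1244 = 4776;  10029 + 4776 = 14805
234 + 24 = 258;  1244 + 258 = 1502;  4776 + 1502 = 6278;  14805 + 6278 = 21083

21083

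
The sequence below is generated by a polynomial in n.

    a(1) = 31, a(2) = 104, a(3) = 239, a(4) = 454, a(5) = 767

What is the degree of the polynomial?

3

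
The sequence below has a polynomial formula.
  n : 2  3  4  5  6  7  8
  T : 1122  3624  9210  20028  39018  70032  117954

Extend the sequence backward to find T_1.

228

2502, 5586, 10818, 18990, 31014, 47922
3084, 5232, 8172, 12024, 16908
2148, 2940, 3852, 4884
792, 912, 1032
120, 120
The fifth differences are constant at 120.
Work back: 792 − 120 = 672;  2148 − 672 = 1476;  3084 − 1476 = 1608;  2502 − 1608 = 894;  1122 − 894 = 228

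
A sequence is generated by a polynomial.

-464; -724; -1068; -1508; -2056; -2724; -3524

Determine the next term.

D1: -260  -344  -440  -548  -668  -800
D2: -84  -96  -108  -120  -132
D3: -12  -12  -12  -12
Constant third difference = -12, so extend:
-132 − 12 = -144;  -800 − 144 = -944;  -3524 − 944 = -4468

-4468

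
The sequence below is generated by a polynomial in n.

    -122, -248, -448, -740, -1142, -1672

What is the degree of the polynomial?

Δ: -126, -200, -292, -402, -530
Δ²: -74, -92, -110, -128
Δ³: -18, -18, -18
The third differences are constant, so the polynomial has degree 3.

3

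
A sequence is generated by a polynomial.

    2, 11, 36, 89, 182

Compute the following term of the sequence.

327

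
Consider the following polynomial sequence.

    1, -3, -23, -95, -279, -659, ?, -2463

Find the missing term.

Using the first 6 terms:
Δ: -4, -20, -72, -184, -380
Δ²: -16, -52, -112, -196
Δ³: -36, -60, -84
Δ⁴: -24, -24
Constant fourth difference = -24.
Extend forward: -84 − 24 = -108;  -196 − 108 = -304;  -380 − 304 = -684;  -659 − 684 = -1343

-1343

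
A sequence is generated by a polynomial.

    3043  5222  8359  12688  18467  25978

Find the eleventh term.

101063

2179 , 3137 , 4329 , 5779 , 7511
958 , 1192 , 1450 , 1732
234 , 258 , 282
24 , 24
Constant fourth difference = 24, so extend:
282 + 24 = 306;  1732 + 306 = 2038;  7511 + 2038 = 9549;  25978 + 9549 = 35527
306 + 24 = 330;  2038 + 330 = 2368;  9549 + 2368 = 11917;  35527 + 11917 = 47444
330 + 24 = 354;  2368 + 354 = 2722;  11917 + 2722 = 14639;  47444 + 14639 = 62083
354 + 24 = 378;  2722 + 378 = 3100;  14639 + 3100 = 17739;  62083 + 17739 = 79822
378 + 24 = 402;  3100 + 402 = 3502;  17739 + 3502 = 21241;  79822 + 21241 = 101063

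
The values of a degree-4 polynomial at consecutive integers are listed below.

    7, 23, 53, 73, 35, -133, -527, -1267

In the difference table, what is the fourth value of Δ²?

First differences: 16, 30, 20, -38, -168, -394, -740
Second differences: 14, -10, -58, -130, -226, -346
Third differences: -24, -48, -72, -96, -120
Fourth differences: -24, -24, -24, -24

-130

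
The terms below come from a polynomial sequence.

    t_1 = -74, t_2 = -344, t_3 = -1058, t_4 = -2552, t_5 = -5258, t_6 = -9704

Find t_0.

-8

First differences: -270  -714  -1494  -2706  -4446
Second differences: -444  -780  -1212  -1740
Third differences: -336  -432  -528
Fourth differences: -96  -96
The fourth differences are constant at -96.
Work back: -336 + 96 = -240;  -444 + 240 = -204;  -270 + 204 = -66;  -74 + 66 = -8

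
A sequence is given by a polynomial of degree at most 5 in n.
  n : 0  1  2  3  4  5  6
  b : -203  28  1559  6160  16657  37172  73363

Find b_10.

555247

First differences: 231  1531  4601  10497  20515  36191
Second differences: 1300  3070  5896  10018  15676
Third differences: 1770  2826  4122  5658
Fourth differences: 1056  1296  1536
Fifth differences: 240  240
Constant fifth difference = 240, so extend:
1536 + 240 = 1776;  5658 + 1776 = 7434;  15676 + 7434 = 23110;  36191 + 23110 = 59301;  73363 + 59301 = 132664
1776 + 240 = 2016;  7434 + 2016 = 9450;  23110 + 9450 = 32560;  59301 + 32560 = 91861;  132664 + 91861 = 224525
2016 + 240 = 2256;  9450 + 2256 = 11706;  32560 + 11706 = 44266;  91861 + 44266 = 136127;  224525 + 136127 = 360652
2256 + 240 = 2496;  11706 + 2496 = 14202;  44266 + 14202 = 58468;  136127 + 58468 = 194595;  360652 + 194595 = 555247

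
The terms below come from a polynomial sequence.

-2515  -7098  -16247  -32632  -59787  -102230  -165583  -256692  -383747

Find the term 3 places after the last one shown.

-1085168

First differences: -4583, -9149, -16385, -27155, -42443, -63353, -91109, -127055
Second differences: -4566, -7236, -10770, -15288, -20910, -27756, -35946
Third differences: -2670, -3534, -4518, -5622, -6846, -8190
Fourth differences: -864, -984, -1104, -1224, -1344
Fifth differences: -120, -120, -120, -120
Fifth differences constant at -120.
-1344 − 120 = -1464;  -8190 − 1464 = -9654;  -35946 − 9654 = -45600;  -127055 − 45600 = -172655;  -383747 − 172655 = -556402
-1464 − 120 = -1584;  -9654 − 1584 = -11238;  -45600 − 11238 = -56838;  -172655 − 56838 = -229493;  -556402 − 229493 = -785895
-1584 − 120 = -1704;  -11238 − 1704 = -12942;  -56838 − 12942 = -69780;  -229493 − 69780 = -299273;  -785895 − 299273 = -1085168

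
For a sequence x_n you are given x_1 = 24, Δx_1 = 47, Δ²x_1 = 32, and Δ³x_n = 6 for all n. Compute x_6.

639

Build the table forward from the leading diagonal:
Δ³: 6, 6, 6, 6, 6, 6
Δ²: 32, 38, 44, 50, 56, 62
Δ: 47, 79, 117, 161, 211, 267
x: 24, 71, 150, 267, 428, 639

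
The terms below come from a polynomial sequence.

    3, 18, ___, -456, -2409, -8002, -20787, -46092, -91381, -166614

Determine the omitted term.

Using the last 7 terms:
-1953  -5593  -12785  -25305  -45289  -75233
-3640  -7192  -12520  -19984  -29944
-3552  -5328  -7464  -9960
-1776  -2136  -2496
-360  -360
Constant fifth difference = -360.
Extend backward: -1776 + 360 = -1416;  -3552 + 1416 = -2136;  -3640 + 2136 = -1504;  -1953 + 1504 = -449;  -456 + 449 = -7

-7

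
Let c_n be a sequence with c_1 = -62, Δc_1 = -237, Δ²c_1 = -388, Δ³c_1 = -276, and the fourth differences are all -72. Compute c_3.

-924

Build the table forward from the leading diagonal:
D4: -72  -72  -72
D3: -276  -348  -420
D2: -388  -664  -1012
D1: -237  -625  -1289
c: -62  -299  -924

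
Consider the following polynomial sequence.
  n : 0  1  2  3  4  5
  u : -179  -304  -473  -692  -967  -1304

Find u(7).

D1: -125 , -169 , -219 , -275 , -337
D2: -44 , -50 , -56 , -62
D3: -6 , -6 , -6
Third differences constant at -6.
-62 − 6 = -68;  -337 − 68 = -405;  -1304 − 405 = -1709
-68 − 6 = -74;  -405 − 74 = -479;  -1709 − 479 = -2188

-2188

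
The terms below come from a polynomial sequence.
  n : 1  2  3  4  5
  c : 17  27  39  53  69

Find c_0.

D1: 10, 12, 14, 16
D2: 2, 2, 2
The second differences are constant at 2.
Work back: 10 − 2 = 8;  17 − 8 = 9

9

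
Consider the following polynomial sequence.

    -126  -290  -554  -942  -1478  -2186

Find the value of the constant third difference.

Δ: -164, -264, -388, -536, -708
Δ²: -100, -124, -148, -172
Δ³: -24, -24, -24

-24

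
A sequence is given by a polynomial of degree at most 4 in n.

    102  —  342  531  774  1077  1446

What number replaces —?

Using the last 5 terms:
D1: 189  243  303  369
D2: 54  60  66
D3: 6  6
Constant third difference = 6.
Extend backward: 54 − 6 = 48;  189 − 48 = 141;  342 − 141 = 201

201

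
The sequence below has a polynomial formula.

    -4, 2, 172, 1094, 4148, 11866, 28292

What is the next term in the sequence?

Δ: 6 , 170 , 922 , 3054 , 7718 , 16426
Δ²: 164 , 752 , 2132 , 4664 , 8708
Δ³: 588 , 1380 , 2532 , 4044
Δ⁴: 792 , 1152 , 1512
Δ⁵: 360 , 360
Fifth differences constant at 360.
1512 + 360 = 1872;  4044 + 1872 = 5916;  8708 + 5916 = 14624;  16426 + 14624 = 31050;  28292 + 31050 = 59342

59342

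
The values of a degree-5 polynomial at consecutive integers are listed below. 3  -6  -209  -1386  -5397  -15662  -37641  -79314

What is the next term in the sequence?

-151661

Δ: -9  -203  -1177  -4011  -10265  -21979  -41673
Δ²: -194  -974  -2834  -6254  -11714  -19694
Δ³: -780  -1860  -3420  -5460  -7980
Δ⁴: -1080  -1560  -2040  -2520
Δ⁵: -480  -480  -480
Fifth differences constant at -480.
-2520 − 480 = -3000;  -7980 − 3000 = -10980;  -19694 − 10980 = -30674;  -41673 − 30674 = -72347;  -79314 − 72347 = -151661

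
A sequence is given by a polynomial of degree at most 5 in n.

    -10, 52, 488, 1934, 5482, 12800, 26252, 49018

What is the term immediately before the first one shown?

Δ: 62, 436, 1446, 3548, 7318, 13452, 22766
Δ²: 374, 1010, 2102, 3770, 6134, 9314
Δ³: 636, 1092, 1668, 2364, 3180
Δ⁴: 456, 576, 696, 816
Δ⁵: 120, 120, 120
The fifth differences are constant at 120.
Work back: 456 − 120 = 336;  636 − 336 = 300;  374 − 300 = 74;  62 − 74 = -12;  -10 + 12 = 2

2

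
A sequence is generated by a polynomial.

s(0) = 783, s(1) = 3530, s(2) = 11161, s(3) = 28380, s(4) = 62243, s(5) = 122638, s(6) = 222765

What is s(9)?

Δ: 2747, 7631, 17219, 33863, 60395, 100127
Δ²: 4884, 9588, 16644, 26532, 39732
Δ³: 4704, 7056, 9888, 13200
Δ⁴: 2352, 2832, 3312
Δ⁵: 480, 480
Constant fifth difference = 480, so extend:
3312 + 480 = 3792;  13200 + 3792 = 16992;  39732 + 16992 = 56724;  100127 + 56724 = 156851;  222765 + 156851 = 379616
3792 + 480 = 4272;  16992 + 4272 = 21264;  56724 + 21264 = 77988;  156851 + 77988 = 234839;  379616 + 234839 = 614455
4272 + 480 = 4752;  21264 + 4752 = 26016;  77988 + 26016 = 104004;  234839 + 104004 = 338843;  614455 + 338843 = 953298

953298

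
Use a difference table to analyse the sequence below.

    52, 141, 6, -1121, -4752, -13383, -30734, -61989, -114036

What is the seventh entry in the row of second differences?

-20792

D1: 89, -135, -1127, -3631, -8631, -17351, -31255, -52047
D2: -224, -992, -2504, -5000, -8720, -13904, -20792
D3: -768, -1512, -2496, -3720, -5184, -6888
D4: -744, -984, -1224, -1464, -1704
D5: -240, -240, -240, -240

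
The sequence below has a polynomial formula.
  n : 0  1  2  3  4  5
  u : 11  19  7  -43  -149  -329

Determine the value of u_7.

-983

D1: 8 , -12 , -50 , -106 , -180
D2: -20 , -38 , -56 , -74
D3: -18 , -18 , -18
The third differences are constant (-18).
-74 − 18 = -92;  -180 − 92 = -272;  -329 − 272 = -601
-92 − 18 = -110;  -272 − 110 = -382;  -601 − 382 = -983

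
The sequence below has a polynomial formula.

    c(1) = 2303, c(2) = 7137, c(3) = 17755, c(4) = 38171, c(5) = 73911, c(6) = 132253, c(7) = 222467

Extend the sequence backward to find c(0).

511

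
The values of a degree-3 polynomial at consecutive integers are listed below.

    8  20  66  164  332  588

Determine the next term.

First differences: 12 , 46 , 98 , 168 , 256
Second differences: 34 , 52 , 70 , 88
Third differences: 18 , 18 , 18
Constant third difference = 18, so extend:
88 + 18 = 106;  256 + 106 = 362;  588 + 362 = 950

950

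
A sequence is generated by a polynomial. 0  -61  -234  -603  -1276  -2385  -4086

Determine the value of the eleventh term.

-20770

Δ: -61 , -173 , -369 , -673 , -1109 , -1701
Δ²: -112 , -196 , -304 , -436 , -592
Δ³: -84 , -108 , -132 , -156
Δ⁴: -24 , -24 , -24
Fourth differences constant at -24.
-156 − 24 = -180;  -592 − 180 = -772;  -1701 − 772 = -2473;  -4086 − 2473 = -6559
-180 − 24 = -204;  -772 − 204 = -976;  -2473 − 976 = -3449;  -6559 − 3449 = -10008
-204 − 24 = -228;  -976 − 228 = -1204;  -3449 − 1204 = -4653;  -10008 − 4653 = -14661
-228 − 24 = -252;  -1204 − 252 = -1456;  -4653 − 1456 = -6109;  -14661 − 6109 = -20770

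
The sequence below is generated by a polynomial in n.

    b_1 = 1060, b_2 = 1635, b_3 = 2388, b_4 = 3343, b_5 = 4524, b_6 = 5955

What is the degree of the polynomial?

3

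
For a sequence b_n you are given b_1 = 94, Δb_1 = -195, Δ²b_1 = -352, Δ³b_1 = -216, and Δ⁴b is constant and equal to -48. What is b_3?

-648

Build the table forward from the leading diagonal:
Fourth differences: -48, -48, -48
Third differences: -216, -264, -312
Second differences: -352, -568, -832
First differences: -195, -547, -1115
b: 94, -101, -648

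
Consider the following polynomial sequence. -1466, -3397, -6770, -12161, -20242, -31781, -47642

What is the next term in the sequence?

Δ: -1931  -3373  -5391  -8081  -11539  -15861
Δ²: -1442  -2018  -2690  -3458  -4322
Δ³: -576  -672  -768  -864
Δ⁴: -96  -96  -96
Fourth differences constant at -96.
-864 − 96 = -960;  -4322 − 960 = -5282;  -15861 − 5282 = -21143;  -47642 − 21143 = -68785

-68785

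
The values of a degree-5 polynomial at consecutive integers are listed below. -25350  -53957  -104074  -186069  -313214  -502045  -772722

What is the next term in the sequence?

-28607  -50117  -81995  -127145  -188831  -270677
-21510  -31878  -45150  -61686  -81846
-10368  -13272  -16536  -20160
-2904  -3264  -3624
-360  -360
The fifth differences are constant (-360).
-3624 − 360 = -3984;  -20160 − 3984 = -24144;  -81846 − 24144 = -105990;  -270677 − 105990 = -376667;  -772722 − 376667 = -1149389

-1149389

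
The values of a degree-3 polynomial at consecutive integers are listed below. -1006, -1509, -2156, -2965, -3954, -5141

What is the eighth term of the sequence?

-8181

First differences: -503, -647, -809, -989, -1187
Second differences: -144, -162, -180, -198
Third differences: -18, -18, -18
Third differences constant at -18.
-198 − 18 = -216;  -1187 − 216 = -1403;  -5141 − 1403 = -6544
-216 − 18 = -234;  -1403 − 234 = -1637;  -6544 − 1637 = -8181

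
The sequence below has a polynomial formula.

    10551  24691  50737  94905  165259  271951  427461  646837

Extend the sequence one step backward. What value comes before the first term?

First differences: 14140  26046  44168  70354  106692  155510  219376
Second differences: 11906  18122  26186  36338  48818  63866
Third differences: 6216  8064  10152  12480  15048
Fourth differences: 1848  2088  2328  2568
Fifth differences: 240  240  240
The fifth differences are constant at 240.
Work back: 1848 − 240 = 1608;  6216 − 1608 = 4608;  11906 − 4608 = 7298;  14140 − 7298 = 6842;  10551 − 6842 = 3709

3709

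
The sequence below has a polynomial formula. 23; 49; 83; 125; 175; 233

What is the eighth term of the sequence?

373

First differences: 26, 34, 42, 50, 58
Second differences: 8, 8, 8, 8
Constant second difference = 8, so extend:
58 + 8 = 66;  233 + 66 = 299
66 + 8 = 74;  299 + 74 = 373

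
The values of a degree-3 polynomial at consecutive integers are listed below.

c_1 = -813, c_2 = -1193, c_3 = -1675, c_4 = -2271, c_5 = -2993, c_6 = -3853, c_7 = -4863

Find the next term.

-6035

First differences: -380, -482, -596, -722, -860, -1010
Second differences: -102, -114, -126, -138, -150
Third differences: -12, -12, -12, -12
The third differences are constant (-12).
-150 − 12 = -162;  -1010 − 162 = -1172;  -4863 − 1172 = -6035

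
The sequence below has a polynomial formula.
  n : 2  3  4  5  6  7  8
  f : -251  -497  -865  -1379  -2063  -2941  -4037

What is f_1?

-103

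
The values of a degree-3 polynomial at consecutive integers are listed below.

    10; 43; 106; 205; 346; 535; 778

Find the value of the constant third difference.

6

D1: 33, 63, 99, 141, 189, 243
D2: 30, 36, 42, 48, 54
D3: 6, 6, 6, 6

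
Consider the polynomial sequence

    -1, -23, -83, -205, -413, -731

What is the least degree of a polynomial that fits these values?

First differences: -22, -60, -122, -208, -318
Second differences: -38, -62, -86, -110
Third differences: -24, -24, -24
The third differences are constant, so the polynomial has degree 3.

3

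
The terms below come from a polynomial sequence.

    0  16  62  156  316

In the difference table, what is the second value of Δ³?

18

First differences: 16, 46, 94, 160
Second differences: 30, 48, 66
Third differences: 18, 18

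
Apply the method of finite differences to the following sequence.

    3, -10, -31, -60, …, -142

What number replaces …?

-97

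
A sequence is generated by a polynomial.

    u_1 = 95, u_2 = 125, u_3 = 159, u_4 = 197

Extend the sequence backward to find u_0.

69

D1: 30  34  38
D2: 4  4
The second differences are constant at 4.
Work back: 30 − 4 = 26;  95 − 26 = 69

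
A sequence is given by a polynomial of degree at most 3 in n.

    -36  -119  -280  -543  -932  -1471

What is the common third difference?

Δ: -83, -161, -263, -389, -539
Δ²: -78, -102, -126, -150
Δ³: -24, -24, -24

-24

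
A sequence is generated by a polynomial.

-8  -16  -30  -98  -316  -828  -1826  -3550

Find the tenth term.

Δ: -8  -14  -68  -218  -512  -998  -1724
Δ²: -6  -54  -150  -294  -486  -726
Δ³: -48  -96  -144  -192  -240
Δ⁴: -48  -48  -48  -48
The fourth differences are constant (-48).
-240 − 48 = -288;  -726 − 288 = -1014;  -1724 − 1014 = -2738;  -3550 − 2738 = -6288
-288 − 48 = -336;  -1014 − 336 = -1350;  -2738 − 1350 = -4088;  -6288 − 4088 = -10376

-10376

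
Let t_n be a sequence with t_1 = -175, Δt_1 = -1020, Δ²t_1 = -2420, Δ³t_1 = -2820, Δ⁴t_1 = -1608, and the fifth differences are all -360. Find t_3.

-4635

Build the table forward from the leading diagonal:
Fifth differences: -360, -360, -360
Fourth differences: -1608, -1968, -2328
Third differences: -2820, -4428, -6396
Second differences: -2420, -5240, -9668
First differences: -1020, -3440, -8680
t: -175, -1195, -4635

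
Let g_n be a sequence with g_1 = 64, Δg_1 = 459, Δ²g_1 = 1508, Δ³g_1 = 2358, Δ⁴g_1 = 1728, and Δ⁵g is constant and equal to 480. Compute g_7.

101398

Build the table forward from the leading diagonal:
Fifth differences: 480  480  480  480  480  480  480
Fourth differences: 1728  2208  2688  3168  3648  4128  4608
Third differences: 2358  4086  6294  8982  12150  15798  19926
Second differences: 1508  3866  7952  14246  23228  35378  51176
First differences: 459  1967  5833  13785  28031  51259  86637
g: 64  523  2490  8323  22108  50139  101398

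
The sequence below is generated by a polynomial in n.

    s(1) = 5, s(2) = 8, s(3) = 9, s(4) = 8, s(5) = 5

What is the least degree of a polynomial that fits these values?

First differences: 3, 1, -1, -3
Second differences: -2, -2, -2
The second differences are constant, so the polynomial has degree 2.

2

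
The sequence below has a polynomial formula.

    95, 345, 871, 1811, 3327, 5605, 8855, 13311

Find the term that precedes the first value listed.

First differences: 250, 526, 940, 1516, 2278, 3250, 4456
Second differences: 276, 414, 576, 762, 972, 1206
Third differences: 138, 162, 186, 210, 234
Fourth differences: 24, 24, 24, 24
The fourth differences are constant at 24.
Work back: 138 − 24 = 114;  276 − 114 = 162;  250 − 162 = 88;  95 − 88 = 7

7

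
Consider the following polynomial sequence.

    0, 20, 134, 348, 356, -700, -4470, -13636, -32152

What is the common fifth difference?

Δ: 20, 114, 214, 8, -1056, -3770, -9166, -18516
Δ²: 94, 100, -206, -1064, -2714, -5396, -9350
Δ³: 6, -306, -858, -1650, -2682, -3954
Δ⁴: -312, -552, -792, -1032, -1272
Δ⁵: -240, -240, -240, -240

-240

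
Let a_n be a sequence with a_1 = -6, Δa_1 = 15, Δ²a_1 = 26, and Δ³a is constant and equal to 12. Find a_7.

Build the table forward from the leading diagonal:
Third differences: 12  12  12  12  12  12  12
Second differences: 26  38  50  62  74  86  98
First differences: 15  41  79  129  191  265  351
a: -6  9  50  129  258  449  714

714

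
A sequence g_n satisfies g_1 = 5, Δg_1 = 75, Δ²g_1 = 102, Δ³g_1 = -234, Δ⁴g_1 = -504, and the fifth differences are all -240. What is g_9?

Build the table forward from the leading diagonal:
Fifth differences: -240, -240, -240, -240, -240, -240, -240, -240, -240
Fourth differences: -504, -744, -984, -1224, -1464, -1704, -1944, -2184, -2424
Third differences: -234, -738, -1482, -2466, -3690, -5154, -6858, -8802, -10986
Second differences: 102, -132, -870, -2352, -4818, -8508, -13662, -20520, -29322
First differences: 75, 177, 45, -825, -3177, -7995, -16503, -30165, -50685
g: 5, 80, 257, 302, -523, -3700, -11695, -28198, -58363

-58363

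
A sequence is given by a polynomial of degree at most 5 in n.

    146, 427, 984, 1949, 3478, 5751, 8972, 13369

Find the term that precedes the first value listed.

281  557  965  1529  2273  3221  4397
276  408  564  744  948  1176
132  156  180  204  228
24  24  24  24
The fourth differences are constant at 24.
Work back: 132 − 24 = 108;  276 − 108 = 168;  281 − 168 = 113;  146 − 113 = 33

33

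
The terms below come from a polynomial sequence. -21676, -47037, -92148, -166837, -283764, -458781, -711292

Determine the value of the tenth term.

-2188669

Δ: -25361, -45111, -74689, -116927, -175017, -252511
Δ²: -19750, -29578, -42238, -58090, -77494
Δ³: -9828, -12660, -15852, -19404
Δ⁴: -2832, -3192, -3552
Δ⁵: -360, -360
The fifth differences are constant (-360).
-3552 − 360 = -3912;  -19404 − 3912 = -23316;  -77494 − 23316 = -100810;  -252511 − 100810 = -353321;  -711292 − 353321 = -1064613
-3912 − 360 = -4272;  -23316 − 4272 = -27588;  -100810 − 27588 = -128398;  -353321 − 128398 = -481719;  -1064613 − 481719 = -1546332
-4272 − 360 = -4632;  -27588 − 4632 = -32220;  -128398 − 32220 = -160618;  -481719 − 160618 = -642337;  -1546332 − 642337 = -2188669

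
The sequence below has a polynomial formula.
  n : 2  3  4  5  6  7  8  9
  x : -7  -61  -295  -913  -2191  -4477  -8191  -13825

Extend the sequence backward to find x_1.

-1

Δ: -54, -234, -618, -1278, -2286, -3714, -5634
Δ²: -180, -384, -660, -1008, -1428, -1920
Δ³: -204, -276, -348, -420, -492
Δ⁴: -72, -72, -72, -72
The fourth differences are constant at -72.
Work back: -204 + 72 = -132;  -180 + 132 = -48;  -54 + 48 = -6;  -7 + 6 = -1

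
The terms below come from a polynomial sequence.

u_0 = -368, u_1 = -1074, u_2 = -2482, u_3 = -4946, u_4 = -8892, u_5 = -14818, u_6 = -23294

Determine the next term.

-34962

D1: -706, -1408, -2464, -3946, -5926, -8476
D2: -702, -1056, -1482, -1980, -2550
D3: -354, -426, -498, -570
D4: -72, -72, -72
The fourth differences are constant (-72).
-570 − 72 = -642;  -2550 − 642 = -3192;  -8476 − 3192 = -11668;  -23294 − 11668 = -34962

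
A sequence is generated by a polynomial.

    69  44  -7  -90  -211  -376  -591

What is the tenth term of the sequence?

-1596

D1: -25, -51, -83, -121, -165, -215
D2: -26, -32, -38, -44, -50
D3: -6, -6, -6, -6
Constant third difference = -6, so extend:
-50 − 6 = -56;  -215 − 56 = -271;  -591 − 271 = -862
-56 − 6 = -62;  -271 − 62 = -333;  -862 − 333 = -1195
-62 − 6 = -68;  -333 − 68 = -401;  -1195 − 401 = -1596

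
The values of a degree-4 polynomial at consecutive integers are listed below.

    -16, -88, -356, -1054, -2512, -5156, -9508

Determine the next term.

First differences: -72, -268, -698, -1458, -2644, -4352
Second differences: -196, -430, -760, -1186, -1708
Third differences: -234, -330, -426, -522
Fourth differences: -96, -96, -96
The fourth differences are constant (-96).
-522 − 96 = -618;  -1708 − 618 = -2326;  -4352 − 2326 = -6678;  -9508 − 6678 = -16186

-16186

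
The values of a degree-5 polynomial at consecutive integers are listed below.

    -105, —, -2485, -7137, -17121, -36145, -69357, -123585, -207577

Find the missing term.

Using the last 7 terms:
D1: -4652  -9984  -19024  -33212  -54228  -83992
D2: -5332  -9040  -14188  -21016  -29764
D3: -3708  -5148  -6828  -8748
D4: -1440  -1680  -1920
D5: -240  -240
Constant fifth difference = -240.
Extend backward: -1440 + 240 = -1200;  -3708 + 1200 = -2508;  -5332 + 2508 = -2824;  -4652 + 2824 = -1828;  -2485 + 1828 = -657

-657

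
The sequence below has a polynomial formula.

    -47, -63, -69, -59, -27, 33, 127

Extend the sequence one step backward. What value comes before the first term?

-27

Δ: -16, -6, 10, 32, 60, 94
Δ²: 10, 16, 22, 28, 34
Δ³: 6, 6, 6, 6
The third differences are constant at 6.
Work back: 10 − 6 = 4;  -16 − 4 = -20;  -47 + 20 = -27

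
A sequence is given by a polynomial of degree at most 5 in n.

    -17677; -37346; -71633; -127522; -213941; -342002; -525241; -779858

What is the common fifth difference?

-240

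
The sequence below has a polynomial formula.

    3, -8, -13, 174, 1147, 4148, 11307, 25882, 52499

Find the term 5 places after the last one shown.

-11 , -5 , 187 , 973 , 3001 , 7159 , 14575 , 26617
6 , 192 , 786 , 2028 , 4158 , 7416 , 12042
186 , 594 , 1242 , 2130 , 3258 , 4626
408 , 648 , 888 , 1128 , 1368
240 , 240 , 240 , 240
The fifth differences are constant (240).
1368 + 240 = 1608;  4626 + 1608 = 6234;  12042 + 6234 = 18276;  26617 + 18276 = 44893;  52499 + 44893 = 97392
1608 + 240 = 1848;  6234 + 1848 = 8082;  18276 + 8082 = 26358;  44893 + 26358 = 71251;  97392 + 71251 = 168643
1848 + 240 = 2088;  8082 + 2088 = 10170;  26358 + 10170 = 36528;  71251 + 36528 = 107779;  168643 + 107779 = 276422
2088 + 240 = 2328;  10170 + 2328 = 12498;  36528 + 12498 = 49026;  107779 + 49026 = 156805;  276422 + 156805 = 433227
2328 + 240 = 2568;  12498 + 2568 = 15066;  49026 + 15066 = 64092;  156805 + 64092 = 220897;  433227 + 220897 = 654124

654124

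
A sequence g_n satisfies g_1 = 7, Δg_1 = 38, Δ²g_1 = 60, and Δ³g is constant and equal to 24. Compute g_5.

615

Build the table forward from the leading diagonal:
D3: 24, 24, 24, 24, 24
D2: 60, 84, 108, 132, 156
D1: 38, 98, 182, 290, 422
g: 7, 45, 143, 325, 615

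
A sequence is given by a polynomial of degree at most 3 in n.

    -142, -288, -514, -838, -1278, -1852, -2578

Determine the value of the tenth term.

-5848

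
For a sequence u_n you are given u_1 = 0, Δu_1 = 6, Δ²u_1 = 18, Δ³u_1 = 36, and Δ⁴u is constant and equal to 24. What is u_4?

108

Build the table forward from the leading diagonal:
Fourth differences: 24, 24, 24, 24
Third differences: 36, 60, 84, 108
Second differences: 18, 54, 114, 198
First differences: 6, 24, 78, 192
u: 0, 6, 30, 108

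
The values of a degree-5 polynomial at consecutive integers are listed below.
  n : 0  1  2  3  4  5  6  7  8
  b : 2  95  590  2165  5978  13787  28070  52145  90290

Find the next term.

93  495  1575  3813  7809  14283  24075  38145
402  1080  2238  3996  6474  9792  14070
678  1158  1758  2478  3318  4278
480  600  720  840  960
120  120  120  120
Constant fifth difference = 120, so extend:
960 + 120 = 1080;  4278 + 1080 = 5358;  14070 + 5358 = 19428;  38145 + 19428 = 57573;  90290 + 57573 = 147863

147863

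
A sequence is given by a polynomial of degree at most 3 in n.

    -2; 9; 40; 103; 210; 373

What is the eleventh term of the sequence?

Δ: 11, 31, 63, 107, 163
Δ²: 20, 32, 44, 56
Δ³: 12, 12, 12
Constant third difference = 12, so extend:
56 + 12 = 68;  163 + 68 = 231;  373 + 231 = 604
68 + 12 = 80;  231 + 80 = 311;  604 + 311 = 915
80 + 12 = 92;  311 + 92 = 403;  915 + 403 = 1318
92 + 12 = 104;  403 + 104 = 507;  1318 + 507 = 1825
104 + 12 = 116;  507 + 116 = 623;  1825 + 623 = 2448

2448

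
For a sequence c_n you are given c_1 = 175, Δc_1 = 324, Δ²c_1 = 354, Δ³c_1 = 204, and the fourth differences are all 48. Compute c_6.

7615

Build the table forward from the leading diagonal:
Δ⁴: 48  48  48  48  48  48
Δ³: 204  252  300  348  396  444
Δ²: 354  558  810  1110  1458  1854
Δ: 324  678  1236  2046  3156  4614
c: 175  499  1177  2413  4459  7615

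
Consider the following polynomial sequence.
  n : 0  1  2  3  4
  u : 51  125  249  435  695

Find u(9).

D1: 74 , 124 , 186 , 260
D2: 50 , 62 , 74
D3: 12 , 12
Constant third difference = 12, so extend:
74 + 12 = 86;  260 + 86 = 346;  695 + 346 = 1041
86 + 12 = 98;  346 + 98 = 444;  1041 + 444 = 1485
98 + 12 = 110;  444 + 110 = 554;  1485 + 554 = 2039
110 + 12 = 122;  554 + 122 = 676;  2039 + 676 = 2715
122 + 12 = 134;  676 + 134 = 810;  2715 + 810 = 3525

3525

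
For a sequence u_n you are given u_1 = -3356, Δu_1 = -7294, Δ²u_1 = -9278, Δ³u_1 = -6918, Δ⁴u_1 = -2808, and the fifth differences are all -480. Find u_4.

-59990

Build the table forward from the leading diagonal:
D5: -480, -480, -480, -480
D4: -2808, -3288, -3768, -4248
D3: -6918, -9726, -13014, -16782
D2: -9278, -16196, -25922, -38936
D1: -7294, -16572, -32768, -58690
u: -3356, -10650, -27222, -59990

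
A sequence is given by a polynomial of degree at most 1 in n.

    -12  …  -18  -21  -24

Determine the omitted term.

-15

Using the last 3 terms:
First differences: -3, -3
Constant first difference = -3.
Extend backward: -18 + 3 = -15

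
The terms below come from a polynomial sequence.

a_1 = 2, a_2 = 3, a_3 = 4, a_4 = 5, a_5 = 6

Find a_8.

9

D1: 1 , 1 , 1 , 1
The first differences are constant (1).
6 + 1 = 7
7 + 1 = 8
8 + 1 = 9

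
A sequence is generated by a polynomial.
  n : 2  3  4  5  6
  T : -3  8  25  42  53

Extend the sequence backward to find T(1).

D1: 11  17  17  11
D2: 6  0  -6
D3: -6  -6
The third differences are constant at -6.
Work back: 6 + 6 = 12;  11 − 12 = -1;  -3 + 1 = -2

-2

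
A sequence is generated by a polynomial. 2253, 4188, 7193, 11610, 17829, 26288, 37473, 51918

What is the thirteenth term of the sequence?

195093

Δ: 1935, 3005, 4417, 6219, 8459, 11185, 14445
Δ²: 1070, 1412, 1802, 2240, 2726, 3260
Δ³: 342, 390, 438, 486, 534
Δ⁴: 48, 48, 48, 48
The fourth differences are constant (48).
534 + 48 = 582;  3260 + 582 = 3842;  14445 + 3842 = 18287;  51918 + 18287 = 70205
582 + 48 = 630;  3842 + 630 = 4472;  18287 + 4472 = 22759;  70205 + 22759 = 92964
630 + 48 = 678;  4472 + 678 = 5150;  22759 + 5150 = 27909;  92964 + 27909 = 120873
678 + 48 = 726;  5150 + 726 = 5876;  27909 + 5876 = 33785;  120873 + 33785 = 154658
726 + 48 = 774;  5876 + 774 = 6650;  33785 + 6650 = 40435;  154658 + 40435 = 195093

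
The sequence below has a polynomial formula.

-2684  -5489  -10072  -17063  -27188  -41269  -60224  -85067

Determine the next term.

D1: -2805 , -4583 , -6991 , -10125 , -14081 , -18955 , -24843
D2: -1778 , -2408 , -3134 , -3956 , -4874 , -5888
D3: -630 , -726 , -822 , -918 , -1014
D4: -96 , -96 , -96 , -96
Constant fourth difference = -96, so extend:
-1014 − 96 = -1110;  -5888 − 1110 = -6998;  -24843 − 6998 = -31841;  -85067 − 31841 = -116908

-116908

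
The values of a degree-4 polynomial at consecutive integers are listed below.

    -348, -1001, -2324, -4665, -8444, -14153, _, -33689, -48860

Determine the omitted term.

Using the first 6 terms:
First differences: -653, -1323, -2341, -3779, -5709
Second differences: -670, -1018, -1438, -1930
Third differences: -348, -420, -492
Fourth differences: -72, -72
Constant fourth difference = -72.
Extend forward: -492 − 72 = -564;  -1930 − 564 = -2494;  -5709 − 2494 = -8203;  -14153 − 8203 = -22356

-22356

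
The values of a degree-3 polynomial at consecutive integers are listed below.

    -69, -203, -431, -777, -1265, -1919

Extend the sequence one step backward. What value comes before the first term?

-5

-134, -228, -346, -488, -654
-94, -118, -142, -166
-24, -24, -24
The third differences are constant at -24.
Work back: -94 + 24 = -70;  -134 + 70 = -64;  -69 + 64 = -5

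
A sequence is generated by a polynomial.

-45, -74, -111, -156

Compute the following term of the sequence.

-209

D1: -29  -37  -45
D2: -8  -8
Second differences constant at -8.
-45 − 8 = -53;  -156 − 53 = -209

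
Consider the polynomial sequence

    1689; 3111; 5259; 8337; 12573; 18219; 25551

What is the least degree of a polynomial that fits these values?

1422, 2148, 3078, 4236, 5646, 7332
726, 930, 1158, 1410, 1686
204, 228, 252, 276
24, 24, 24
The fourth differences are constant, so the polynomial has degree 4.

4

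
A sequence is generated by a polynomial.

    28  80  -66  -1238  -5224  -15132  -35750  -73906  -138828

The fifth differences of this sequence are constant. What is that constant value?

First differences: 52, -146, -1172, -3986, -9908, -20618, -38156, -64922
Second differences: -198, -1026, -2814, -5922, -10710, -17538, -26766
Third differences: -828, -1788, -3108, -4788, -6828, -9228
Fourth differences: -960, -1320, -1680, -2040, -2400
Fifth differences: -360, -360, -360, -360

-360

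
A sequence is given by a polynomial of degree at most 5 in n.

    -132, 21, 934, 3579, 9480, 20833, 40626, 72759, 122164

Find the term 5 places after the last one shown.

153 , 913 , 2645 , 5901 , 11353 , 19793 , 32133 , 49405
760 , 1732 , 3256 , 5452 , 8440 , 12340 , 17272
972 , 1524 , 2196 , 2988 , 3900 , 4932
552 , 672 , 792 , 912 , 1032
120 , 120 , 120 , 120
The fifth differences are constant (120).
1032 + 120 = 1152;  4932 + 1152 = 6084;  17272 + 6084 = 23356;  49405 + 23356 = 72761;  122164 + 72761 = 194925
1152 + 120 = 1272;  6084 + 1272 = 7356;  23356 + 7356 = 30712;  72761 + 30712 = 103473;  194925 + 103473 = 298398
1272 + 120 = 1392;  7356 + 1392 = 8748;  30712 + 8748 = 39460;  103473 + 39460 = 142933;  298398 + 142933 = 441331
1392 + 120 = 1512;  8748 + 1512 = 10260;  39460 + 10260 = 49720;  142933 + 49720 = 192653;  441331 + 192653 = 633984
1512 + 120 = 1632;  10260 + 1632 = 11892;  49720 + 11892 = 61612;  192653 + 61612 = 254265;  633984 + 254265 = 888249

888249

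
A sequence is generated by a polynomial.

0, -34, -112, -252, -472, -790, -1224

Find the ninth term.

First differences: -34 , -78 , -140 , -220 , -318 , -434
Second differences: -44 , -62 , -80 , -98 , -116
Third differences: -18 , -18 , -18 , -18
The third differences are constant (-18).
-116 − 18 = -134;  -434 − 134 = -568;  -1224 − 568 = -1792
-134 − 18 = -152;  -568 − 152 = -720;  -1792 − 720 = -2512

-2512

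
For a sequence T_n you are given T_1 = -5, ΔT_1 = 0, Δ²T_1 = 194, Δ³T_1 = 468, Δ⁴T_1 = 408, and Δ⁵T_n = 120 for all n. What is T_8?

37249

Build the table forward from the leading diagonal:
Δ⁵: 120  120  120  120  120  120  120  120
Δ⁴: 408  528  648  768  888  1008  1128  1248
Δ³: 468  876  1404  2052  2820  3708  4716  5844
Δ²: 194  662  1538  2942  4994  7814  11522  16238
Δ: 0  194  856  2394  5336  10330  18144  29666
T: -5  -5  189  1045  3439  8775  19105  37249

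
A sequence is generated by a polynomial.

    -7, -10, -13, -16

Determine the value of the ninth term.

-31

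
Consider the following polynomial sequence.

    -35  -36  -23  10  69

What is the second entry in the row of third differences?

6

Δ: -1, 13, 33, 59
Δ²: 14, 20, 26
Δ³: 6, 6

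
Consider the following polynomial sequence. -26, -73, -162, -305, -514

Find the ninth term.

D1: -47  -89  -143  -209
D2: -42  -54  -66
D3: -12  -12
Third differences constant at -12.
-66 − 12 = -78;  -209 − 78 = -287;  -514 − 287 = -801
-78 − 12 = -90;  -287 − 90 = -377;  -801 − 377 = -1178
-90 − 12 = -102;  -377 − 102 = -479;  -1178 − 479 = -1657
-102 − 12 = -114;  -479 − 114 = -593;  -1657 − 593 = -2250

-2250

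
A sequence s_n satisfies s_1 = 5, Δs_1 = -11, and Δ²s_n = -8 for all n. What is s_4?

Build the table forward from the leading diagonal:
Second differences: -8  -8  -8  -8
First differences: -11  -19  -27  -35
s: 5  -6  -25  -52

-52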